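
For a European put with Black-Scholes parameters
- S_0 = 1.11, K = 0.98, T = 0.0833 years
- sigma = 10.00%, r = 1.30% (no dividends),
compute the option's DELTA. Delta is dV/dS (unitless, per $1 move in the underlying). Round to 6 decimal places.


d1 = 4.3677936726; d2 = 4.3389319332
phi(d1) = 0.0000287248; exp(-qT) = 1.0000000000; exp(-rT) = 0.9989176861
N(-d1) = 0.0000062754
Delta = -exp(-qT) * N(-d1) = -1.0000000000 * 0.0000062754 = -0.000006

Answer: Delta = -0.000006


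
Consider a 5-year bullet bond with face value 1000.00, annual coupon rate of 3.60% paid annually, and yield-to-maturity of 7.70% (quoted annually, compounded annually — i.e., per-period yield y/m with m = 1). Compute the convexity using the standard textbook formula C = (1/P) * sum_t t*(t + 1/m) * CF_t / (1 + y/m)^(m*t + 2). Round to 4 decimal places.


Coupon per period c = face * coupon_rate / m = 36.000000
Periods per year m = 1; per-period yield y/m = 0.077000
Number of cashflows N = 5
Cashflows (t years, CF_t, discount factor 1/(1+y/m)^(m*t), PV):
  t = 1.0000: CF_t = 36.000000, DF = 0.928505, PV = 33.426184
  t = 2.0000: CF_t = 36.000000, DF = 0.862122, PV = 31.036382
  t = 3.0000: CF_t = 36.000000, DF = 0.800484, PV = 28.817440
  t = 4.0000: CF_t = 36.000000, DF = 0.743254, PV = 26.757140
  t = 5.0000: CF_t = 1036.000000, DF = 0.690115, PV = 714.959167
Price P = sum_t PV_t = 834.996313
Convexity numerator sum_t t*(t + 1/m) * CF_t / (1+y/m)^(m*t + 2):
  t = 1.0000: term = 57.634879
  t = 2.0000: term = 160.542839
  t = 3.0000: term = 298.129691
  t = 4.0000: term = 461.358235
  t = 5.0000: term = 18491.455089
Convexity = (1/P) * sum = 19469.120732 / 834.996313 = 23.316415

Answer: Convexity = 23.3164


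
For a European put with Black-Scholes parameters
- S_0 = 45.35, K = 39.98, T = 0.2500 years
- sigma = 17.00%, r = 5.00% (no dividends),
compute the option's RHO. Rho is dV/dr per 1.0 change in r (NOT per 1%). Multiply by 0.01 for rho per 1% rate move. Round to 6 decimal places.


d1 = 1.6722746763; d2 = 1.5872746763
phi(d1) = 0.0985501395; exp(-qT) = 1.0000000000; exp(-rT) = 0.9875778005
N(-d2) = 0.0562252240
Rho = -K*T*exp(-rT)*N(-d2) = -39.9800 * 0.2500 * 0.9875778005 * 0.0562252240 = -0.554990

Answer: Rho = -0.554990


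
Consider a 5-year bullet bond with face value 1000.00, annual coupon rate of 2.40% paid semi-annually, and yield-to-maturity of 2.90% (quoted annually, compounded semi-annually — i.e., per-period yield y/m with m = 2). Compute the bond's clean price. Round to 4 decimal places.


Answer: Price = 976.8833

Derivation:
Coupon per period c = face * coupon_rate / m = 12.000000
Periods per year m = 2; per-period yield y/m = 0.014500
Number of cashflows N = 10
Cashflows (t years, CF_t, discount factor 1/(1+y/m)^(m*t), PV):
  t = 0.5000: CF_t = 12.000000, DF = 0.985707, PV = 11.828487
  t = 1.0000: CF_t = 12.000000, DF = 0.971619, PV = 11.659425
  t = 1.5000: CF_t = 12.000000, DF = 0.957732, PV = 11.492780
  t = 2.0000: CF_t = 12.000000, DF = 0.944043, PV = 11.328516
  t = 2.5000: CF_t = 12.000000, DF = 0.930550, PV = 11.166601
  t = 3.0000: CF_t = 12.000000, DF = 0.917250, PV = 11.006999
  t = 3.5000: CF_t = 12.000000, DF = 0.904140, PV = 10.849679
  t = 4.0000: CF_t = 12.000000, DF = 0.891217, PV = 10.694607
  t = 4.5000: CF_t = 12.000000, DF = 0.878479, PV = 10.541752
  t = 5.0000: CF_t = 1012.000000, DF = 0.865923, PV = 876.314502
Price P = sum_t PV_t = 976.883348


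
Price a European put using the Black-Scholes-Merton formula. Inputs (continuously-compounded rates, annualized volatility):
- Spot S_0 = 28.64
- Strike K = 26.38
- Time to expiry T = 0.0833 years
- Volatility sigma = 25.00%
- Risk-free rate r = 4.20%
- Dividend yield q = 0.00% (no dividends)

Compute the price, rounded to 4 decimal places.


Answer: Price = 0.1139

Derivation:
d1 = (ln(S/K) + (r - q + 0.5*sigma^2) * T) / (sigma * sqrt(T)) = 1.22376436
d2 = d1 - sigma * sqrt(T) = 1.15161001
exp(-rT) = 0.99650751; exp(-qT) = 1.00000000
P = K * exp(-rT) * N(-d2) - S_0 * exp(-qT) * N(-d1)
N(-d1) = 0.11052057; N(-d2) = 0.12474068
P = 26.3800 * 0.99650751 * 0.12474068 - 28.6400 * 1.00000000 * 0.11052057 = 0.1139


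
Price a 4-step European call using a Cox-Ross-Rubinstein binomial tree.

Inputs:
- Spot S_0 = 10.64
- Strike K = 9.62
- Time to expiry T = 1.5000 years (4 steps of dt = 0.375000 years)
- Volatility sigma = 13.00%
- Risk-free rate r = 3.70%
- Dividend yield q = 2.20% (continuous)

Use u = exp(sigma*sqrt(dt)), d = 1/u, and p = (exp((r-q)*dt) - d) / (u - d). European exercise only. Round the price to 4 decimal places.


dt = T/N = 0.375000
u = exp(sigma*sqrt(dt)) = 1.082863; d = 1/u = 0.923478
p = (exp((r-q)*dt) - d) / (u - d) = 0.515500
Discount per step: exp(-r*dt) = 0.986221
Stock lattice S(k, i) with i counting down-moves:
  k=0: S(0,0) = 10.6400
  k=1: S(1,0) = 11.5217; S(1,1) = 9.8258
  k=2: S(2,0) = 12.4764; S(2,1) = 10.6400; S(2,2) = 9.0739
  k=3: S(3,0) = 13.5102; S(3,1) = 11.5217; S(3,2) = 9.8258; S(3,3) = 8.3796
  k=4: S(4,0) = 14.6297; S(4,1) = 12.4764; S(4,2) = 10.6400; S(4,3) = 9.0739; S(4,4) = 7.7383
Terminal payoffs V(N, i) = max(S_T - K, 0):
  V(4,0) = 5.009706; V(4,1) = 2.856381; V(4,2) = 1.020000; V(4,3) = 0.000000; V(4,4) = 0.000000
Backward induction: V(k, i) = exp(-r*dt) * [p * V(k+1, i) + (1-p) * V(k+1, i+1)].
  V(3,0) = exp(-r*dt) * [p*5.009706 + (1-p)*2.856381] = 3.911766
  V(3,1) = exp(-r*dt) * [p*2.856381 + (1-p)*1.020000] = 1.939555
  V(3,2) = exp(-r*dt) * [p*1.020000 + (1-p)*0.000000] = 0.518564
  V(3,3) = exp(-r*dt) * [p*0.000000 + (1-p)*0.000000] = 0.000000
  V(2,0) = exp(-r*dt) * [p*3.911766 + (1-p)*1.939555] = 2.915495
  V(2,1) = exp(-r*dt) * [p*1.939555 + (1-p)*0.518564] = 1.233846
  V(2,2) = exp(-r*dt) * [p*0.518564 + (1-p)*0.000000] = 0.263636
  V(1,0) = exp(-r*dt) * [p*2.915495 + (1-p)*1.233846] = 2.071789
  V(1,1) = exp(-r*dt) * [p*1.233846 + (1-p)*0.263636] = 0.753255
  V(0,0) = exp(-r*dt) * [p*2.071789 + (1-p)*0.753255] = 1.413214

Answer: Price = V(0,0) = 1.4132


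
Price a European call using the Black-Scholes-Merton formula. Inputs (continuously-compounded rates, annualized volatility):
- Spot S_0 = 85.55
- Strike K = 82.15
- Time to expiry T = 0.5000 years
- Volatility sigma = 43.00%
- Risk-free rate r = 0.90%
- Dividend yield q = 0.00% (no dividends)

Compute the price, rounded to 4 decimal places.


d1 = (ln(S/K) + (r - q + 0.5*sigma^2) * T) / (sigma * sqrt(T)) = 0.30020516
d2 = d1 - sigma * sqrt(T) = -0.00385075
exp(-rT) = 0.99551011; exp(-qT) = 1.00000000
C = S_0 * exp(-qT) * N(d1) - K * exp(-rT) * N(d2)
N(d1) = 0.61798967; N(d2) = 0.49846378
C = 85.5500 * 1.00000000 * 0.61798967 - 82.1500 * 0.99551011 * 0.49846378 = 12.1041

Answer: Price = 12.1041


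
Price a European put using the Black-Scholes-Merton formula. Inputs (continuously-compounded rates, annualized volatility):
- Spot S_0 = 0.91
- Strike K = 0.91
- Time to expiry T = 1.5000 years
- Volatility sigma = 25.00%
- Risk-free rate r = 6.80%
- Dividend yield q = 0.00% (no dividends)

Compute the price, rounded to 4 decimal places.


d1 = (ln(S/K) + (r - q + 0.5*sigma^2) * T) / (sigma * sqrt(T)) = 0.48622371
d2 = d1 - sigma * sqrt(T) = 0.18003750
exp(-rT) = 0.90302955; exp(-qT) = 1.00000000
P = K * exp(-rT) * N(-d2) - S_0 * exp(-qT) * N(-d1)
N(-d1) = 0.31340428; N(-d2) = 0.42856157
P = 0.9100 * 0.90302955 * 0.42856157 - 0.9100 * 1.00000000 * 0.31340428 = 0.0670

Answer: Price = 0.0670


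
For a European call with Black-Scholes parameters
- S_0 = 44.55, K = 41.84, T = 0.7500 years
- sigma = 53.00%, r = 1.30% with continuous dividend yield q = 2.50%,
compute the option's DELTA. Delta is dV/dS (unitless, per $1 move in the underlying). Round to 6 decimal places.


Answer: Delta = 0.623756

Derivation:
d1 = 0.3466211322; d2 = -0.1123723318
phi(d1) = 0.3756822255; exp(-qT) = 0.9814246877; exp(-rT) = 0.9902973771
N(d1) = 0.6355620161
Delta = exp(-qT) * N(d1) = 0.9814246877 * 0.6355620161 = 0.623756


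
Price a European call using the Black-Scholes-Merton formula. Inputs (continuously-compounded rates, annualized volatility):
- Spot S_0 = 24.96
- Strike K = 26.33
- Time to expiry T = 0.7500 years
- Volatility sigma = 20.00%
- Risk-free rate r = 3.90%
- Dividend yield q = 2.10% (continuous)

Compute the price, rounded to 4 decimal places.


d1 = (ln(S/K) + (r - q + 0.5*sigma^2) * T) / (sigma * sqrt(T)) = -0.14395900
d2 = d1 - sigma * sqrt(T) = -0.31716408
exp(-rT) = 0.97117364; exp(-qT) = 0.98437338
C = S_0 * exp(-qT) * N(d1) - K * exp(-rT) * N(d2)
N(d1) = 0.44276642; N(d2) = 0.37555955
C = 24.9600 * 0.98437338 * 0.44276642 - 26.3300 * 0.97117364 * 0.37555955 = 1.2753

Answer: Price = 1.2753


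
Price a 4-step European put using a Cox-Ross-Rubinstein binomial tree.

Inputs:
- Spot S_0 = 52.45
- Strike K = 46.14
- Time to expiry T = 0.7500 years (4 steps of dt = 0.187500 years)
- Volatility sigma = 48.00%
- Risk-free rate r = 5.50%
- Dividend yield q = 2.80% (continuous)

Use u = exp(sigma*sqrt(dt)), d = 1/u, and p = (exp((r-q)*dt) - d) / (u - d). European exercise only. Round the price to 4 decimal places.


Answer: Price = V(0,0) = 5.0980

Derivation:
dt = T/N = 0.187500
u = exp(sigma*sqrt(dt)) = 1.231024; d = 1/u = 0.812332
p = (exp((r-q)*dt) - d) / (u - d) = 0.460347
Discount per step: exp(-r*dt) = 0.989740
Stock lattice S(k, i) with i counting down-moves:
  k=0: S(0,0) = 52.4500
  k=1: S(1,0) = 64.5672; S(1,1) = 42.6068
  k=2: S(2,0) = 79.4837; S(2,1) = 52.4500; S(2,2) = 34.6109
  k=3: S(3,0) = 97.8464; S(3,1) = 64.5672; S(3,2) = 42.6068; S(3,3) = 28.1155
  k=4: S(4,0) = 120.4512; S(4,1) = 79.4837; S(4,2) = 52.4500; S(4,3) = 34.6109; S(4,4) = 22.8391
Terminal payoffs V(N, i) = max(K - S_T, 0):
  V(4,0) = 0.000000; V(4,1) = 0.000000; V(4,2) = 0.000000; V(4,3) = 11.529118; V(4,4) = 23.300855
Backward induction: V(k, i) = exp(-r*dt) * [p * V(k+1, i) + (1-p) * V(k+1, i+1)].
  V(3,0) = exp(-r*dt) * [p*0.000000 + (1-p)*0.000000] = 0.000000
  V(3,1) = exp(-r*dt) * [p*0.000000 + (1-p)*0.000000] = 0.000000
  V(3,2) = exp(-r*dt) * [p*0.000000 + (1-p)*11.529118] = 6.157896
  V(3,3) = exp(-r*dt) * [p*11.529118 + (1-p)*23.300855] = 17.698317
  V(2,0) = exp(-r*dt) * [p*0.000000 + (1-p)*0.000000] = 0.000000
  V(2,1) = exp(-r*dt) * [p*0.000000 + (1-p)*6.157896] = 3.289035
  V(2,2) = exp(-r*dt) * [p*6.157896 + (1-p)*17.698317] = 12.258652
  V(1,0) = exp(-r*dt) * [p*0.000000 + (1-p)*3.289035] = 1.756729
  V(1,1) = exp(-r*dt) * [p*3.289035 + (1-p)*12.258652] = 8.046114
  V(0,0) = exp(-r*dt) * [p*1.756729 + (1-p)*8.046114] = 5.097972


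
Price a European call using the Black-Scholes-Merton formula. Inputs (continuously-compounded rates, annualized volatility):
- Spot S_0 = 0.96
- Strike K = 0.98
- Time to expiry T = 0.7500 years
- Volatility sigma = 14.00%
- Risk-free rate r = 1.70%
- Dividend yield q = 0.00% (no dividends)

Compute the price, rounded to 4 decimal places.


Answer: Price = 0.0429

Derivation:
d1 = (ln(S/K) + (r - q + 0.5*sigma^2) * T) / (sigma * sqrt(T)) = -0.00428301
d2 = d1 - sigma * sqrt(T) = -0.12552657
exp(-rT) = 0.98733094; exp(-qT) = 1.00000000
C = S_0 * exp(-qT) * N(d1) - K * exp(-rT) * N(d2)
N(d1) = 0.49829133; N(d2) = 0.45005335
C = 0.9600 * 1.00000000 * 0.49829133 - 0.9800 * 0.98733094 * 0.45005335 = 0.0429


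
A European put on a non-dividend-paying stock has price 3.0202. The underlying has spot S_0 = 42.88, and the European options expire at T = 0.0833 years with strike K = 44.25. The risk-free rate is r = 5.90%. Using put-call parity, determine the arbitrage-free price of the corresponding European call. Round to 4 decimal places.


Answer: Call price = 1.8671

Derivation:
Put-call parity: C - P = S_0 * exp(-qT) - K * exp(-rT).
S_0 * exp(-qT) = 42.8800 * 1.00000000 = 42.88000000
K * exp(-rT) = 44.2500 * 0.99509736 = 44.03305806
C = P + S*exp(-qT) - K*exp(-rT)
C = 3.0202 + 42.88000000 - 44.03305806 = 1.8671


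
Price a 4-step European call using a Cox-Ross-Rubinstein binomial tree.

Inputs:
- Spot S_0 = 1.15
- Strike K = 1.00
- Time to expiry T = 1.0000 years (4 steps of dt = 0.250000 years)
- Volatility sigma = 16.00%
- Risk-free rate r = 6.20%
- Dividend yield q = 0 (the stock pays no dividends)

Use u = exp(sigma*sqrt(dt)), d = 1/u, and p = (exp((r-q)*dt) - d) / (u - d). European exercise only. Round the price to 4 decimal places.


Answer: Price = V(0,0) = 0.2183

Derivation:
dt = T/N = 0.250000
u = exp(sigma*sqrt(dt)) = 1.083287; d = 1/u = 0.923116
p = (exp((r-q)*dt) - d) / (u - d) = 0.577536
Discount per step: exp(-r*dt) = 0.984620
Stock lattice S(k, i) with i counting down-moves:
  k=0: S(0,0) = 1.1500
  k=1: S(1,0) = 1.2458; S(1,1) = 1.0616
  k=2: S(2,0) = 1.3495; S(2,1) = 1.1500; S(2,2) = 0.9800
  k=3: S(3,0) = 1.4619; S(3,1) = 1.2458; S(3,2) = 1.0616; S(3,3) = 0.9046
  k=4: S(4,0) = 1.5837; S(4,1) = 1.3495; S(4,2) = 1.1500; S(4,3) = 0.9800; S(4,4) = 0.8351
Terminal payoffs V(N, i) = max(S_T - K, 0):
  V(4,0) = 0.583697; V(4,1) = 0.349538; V(4,2) = 0.150000; V(4,3) = 0.000000; V(4,4) = 0.000000
Backward induction: V(k, i) = exp(-r*dt) * [p * V(k+1, i) + (1-p) * V(k+1, i+1)].
  V(3,0) = exp(-r*dt) * [p*0.583697 + (1-p)*0.349538] = 0.477317
  V(3,1) = exp(-r*dt) * [p*0.349538 + (1-p)*0.150000] = 0.261161
  V(3,2) = exp(-r*dt) * [p*0.150000 + (1-p)*0.000000] = 0.085298
  V(3,3) = exp(-r*dt) * [p*0.000000 + (1-p)*0.000000] = 0.000000
  V(2,0) = exp(-r*dt) * [p*0.477317 + (1-p)*0.261161] = 0.380062
  V(2,1) = exp(-r*dt) * [p*0.261161 + (1-p)*0.085298] = 0.183991
  V(2,2) = exp(-r*dt) * [p*0.085298 + (1-p)*0.000000] = 0.048505
  V(1,0) = exp(-r*dt) * [p*0.380062 + (1-p)*0.183991] = 0.292658
  V(1,1) = exp(-r*dt) * [p*0.183991 + (1-p)*0.048505] = 0.124804
  V(0,0) = exp(-r*dt) * [p*0.292658 + (1-p)*0.124804] = 0.218335


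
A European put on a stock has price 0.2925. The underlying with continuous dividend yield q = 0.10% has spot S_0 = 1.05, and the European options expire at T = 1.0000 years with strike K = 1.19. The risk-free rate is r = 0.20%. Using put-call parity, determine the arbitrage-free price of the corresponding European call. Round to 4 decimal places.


Answer: Call price = 0.1538

Derivation:
Put-call parity: C - P = S_0 * exp(-qT) - K * exp(-rT).
S_0 * exp(-qT) = 1.0500 * 0.99900050 = 1.04895052
K * exp(-rT) = 1.1900 * 0.99800200 = 1.18762238
C = P + S*exp(-qT) - K*exp(-rT)
C = 0.2925 + 1.04895052 - 1.18762238 = 0.1538


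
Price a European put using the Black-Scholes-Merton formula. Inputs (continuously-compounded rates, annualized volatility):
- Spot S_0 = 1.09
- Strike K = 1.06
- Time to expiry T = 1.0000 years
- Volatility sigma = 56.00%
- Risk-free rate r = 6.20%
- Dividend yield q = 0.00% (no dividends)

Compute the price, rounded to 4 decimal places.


d1 = (ln(S/K) + (r - q + 0.5*sigma^2) * T) / (sigma * sqrt(T)) = 0.44055141
d2 = d1 - sigma * sqrt(T) = -0.11944859
exp(-rT) = 0.93988289; exp(-qT) = 1.00000000
P = K * exp(-rT) * N(-d2) - S_0 * exp(-qT) * N(-d1)
N(-d1) = 0.32976889; N(-d2) = 0.54754002
P = 1.0600 * 0.93988289 * 0.54754002 - 1.0900 * 1.00000000 * 0.32976889 = 0.1861

Answer: Price = 0.1861


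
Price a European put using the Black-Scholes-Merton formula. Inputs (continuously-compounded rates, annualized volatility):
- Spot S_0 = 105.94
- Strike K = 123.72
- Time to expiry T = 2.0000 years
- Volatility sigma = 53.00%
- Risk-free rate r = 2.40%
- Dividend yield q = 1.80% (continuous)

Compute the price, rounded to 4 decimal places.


Answer: Price = 40.5756

Derivation:
d1 = (ln(S/K) + (r - q + 0.5*sigma^2) * T) / (sigma * sqrt(T)) = 0.18378365
d2 = d1 - sigma * sqrt(T) = -0.56574953
exp(-rT) = 0.95313379; exp(-qT) = 0.96464029
P = K * exp(-rT) * N(-d2) - S_0 * exp(-qT) * N(-d1)
N(-d1) = 0.42709159; N(-d2) = 0.71421797
P = 123.7200 * 0.95313379 * 0.71421797 - 105.9400 * 0.96464029 * 0.42709159 = 40.5756


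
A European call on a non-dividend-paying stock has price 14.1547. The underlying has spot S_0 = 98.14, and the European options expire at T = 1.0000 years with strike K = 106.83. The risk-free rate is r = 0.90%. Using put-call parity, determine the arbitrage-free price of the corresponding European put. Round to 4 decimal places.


Put-call parity: C - P = S_0 * exp(-qT) - K * exp(-rT).
S_0 * exp(-qT) = 98.1400 * 1.00000000 = 98.14000000
K * exp(-rT) = 106.8300 * 0.99104038 = 105.87284366
P = C - S*exp(-qT) + K*exp(-rT)
P = 14.1547 - 98.14000000 + 105.87284366 = 21.8875

Answer: Put price = 21.8875


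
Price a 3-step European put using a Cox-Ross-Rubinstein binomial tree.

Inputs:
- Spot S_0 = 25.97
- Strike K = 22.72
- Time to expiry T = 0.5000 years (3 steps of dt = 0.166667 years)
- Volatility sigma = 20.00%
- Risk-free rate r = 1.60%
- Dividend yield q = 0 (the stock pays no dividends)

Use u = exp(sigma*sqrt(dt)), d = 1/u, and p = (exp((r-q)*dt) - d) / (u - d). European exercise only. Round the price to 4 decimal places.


dt = T/N = 0.166667
u = exp(sigma*sqrt(dt)) = 1.085076; d = 1/u = 0.921595
p = (exp((r-q)*dt) - d) / (u - d) = 0.495932
Discount per step: exp(-r*dt) = 0.997337
Stock lattice S(k, i) with i counting down-moves:
  k=0: S(0,0) = 25.9700
  k=1: S(1,0) = 28.1794; S(1,1) = 23.9338
  k=2: S(2,0) = 30.5768; S(2,1) = 25.9700; S(2,2) = 22.0573
  k=3: S(3,0) = 33.1781; S(3,1) = 28.1794; S(3,2) = 23.9338; S(3,3) = 20.3279
Terminal payoffs V(N, i) = max(K - S_T, 0):
  V(3,0) = 0.000000; V(3,1) = 0.000000; V(3,2) = 0.000000; V(3,3) = 2.392126
Backward induction: V(k, i) = exp(-r*dt) * [p * V(k+1, i) + (1-p) * V(k+1, i+1)].
  V(2,0) = exp(-r*dt) * [p*0.000000 + (1-p)*0.000000] = 0.000000
  V(2,1) = exp(-r*dt) * [p*0.000000 + (1-p)*0.000000] = 0.000000
  V(2,2) = exp(-r*dt) * [p*0.000000 + (1-p)*2.392126] = 1.202582
  V(1,0) = exp(-r*dt) * [p*0.000000 + (1-p)*0.000000] = 0.000000
  V(1,1) = exp(-r*dt) * [p*0.000000 + (1-p)*1.202582] = 0.604568
  V(0,0) = exp(-r*dt) * [p*0.000000 + (1-p)*0.604568] = 0.303932

Answer: Price = V(0,0) = 0.3039


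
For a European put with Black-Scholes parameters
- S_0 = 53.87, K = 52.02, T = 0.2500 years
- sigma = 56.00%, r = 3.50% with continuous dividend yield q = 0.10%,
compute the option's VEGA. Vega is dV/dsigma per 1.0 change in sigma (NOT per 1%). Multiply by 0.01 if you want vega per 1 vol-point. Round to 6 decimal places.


Answer: Vega = 10.284908

Derivation:
d1 = 0.2951624167; d2 = 0.0151624167
phi(d1) = 0.3819372468; exp(-qT) = 0.9997500312; exp(-rT) = 0.9912881698
Vega = S * exp(-qT) * phi(d1) * sqrt(T) = 53.8700 * 0.9997500312 * 0.3819372468 * 0.5000000000 = 10.284908


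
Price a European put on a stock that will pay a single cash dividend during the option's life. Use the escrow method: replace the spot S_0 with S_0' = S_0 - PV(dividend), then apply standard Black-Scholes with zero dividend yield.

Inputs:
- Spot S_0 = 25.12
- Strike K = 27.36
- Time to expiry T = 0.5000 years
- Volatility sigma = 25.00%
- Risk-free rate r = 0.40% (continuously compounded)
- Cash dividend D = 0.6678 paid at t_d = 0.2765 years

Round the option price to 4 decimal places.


Answer: Price = 3.5915

Derivation:
PV(D) = D * exp(-r * t_d) = 0.6678 * 0.99889461 = 0.66706182
S_0' = S_0 - PV(D) = 25.1200 - 0.66706182 = 24.45293818
d1 = (ln(S_0'/K) + (r + sigma^2/2)*T) / (sigma*sqrt(T)) = -0.53574207
d2 = d1 - sigma*sqrt(T) = -0.71251877
exp(-rT) = 0.99800200
N(-d1) = 0.70393159; N(-d2) = 0.76192820
P = K * exp(-rT) * N(-d2) - S_0' * N(-d1) = 27.3600 * 0.99800200 * 0.76192820 - 24.45293818 * 0.70393159 = 3.5915


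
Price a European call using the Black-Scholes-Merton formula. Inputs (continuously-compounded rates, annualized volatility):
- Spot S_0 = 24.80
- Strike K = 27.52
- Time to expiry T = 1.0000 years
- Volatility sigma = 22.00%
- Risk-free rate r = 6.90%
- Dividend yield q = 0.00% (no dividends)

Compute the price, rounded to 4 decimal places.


Answer: Price = 1.7964

Derivation:
d1 = (ln(S/K) + (r - q + 0.5*sigma^2) * T) / (sigma * sqrt(T)) = -0.04940618
d2 = d1 - sigma * sqrt(T) = -0.26940618
exp(-rT) = 0.93332668; exp(-qT) = 1.00000000
C = S_0 * exp(-qT) * N(d1) - K * exp(-rT) * N(d2)
N(d1) = 0.48029780; N(d2) = 0.39380856
C = 24.8000 * 1.00000000 * 0.48029780 - 27.5200 * 0.93332668 * 0.39380856 = 1.7964


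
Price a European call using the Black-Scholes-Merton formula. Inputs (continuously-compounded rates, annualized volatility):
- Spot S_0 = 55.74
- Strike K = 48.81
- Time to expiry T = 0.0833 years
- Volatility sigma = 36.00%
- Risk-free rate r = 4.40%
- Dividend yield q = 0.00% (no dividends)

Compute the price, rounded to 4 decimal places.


d1 = (ln(S/K) + (r - q + 0.5*sigma^2) * T) / (sigma * sqrt(T)) = 1.36499292
d2 = d1 - sigma * sqrt(T) = 1.26109066
exp(-rT) = 0.99634151; exp(-qT) = 1.00000000
C = S_0 * exp(-qT) * N(d1) - K * exp(-rT) * N(d2)
N(d1) = 0.91387236; N(d2) = 0.89636191
C = 55.7400 * 1.00000000 * 0.91387236 - 48.8100 * 0.99634151 * 0.89636191 = 7.3479

Answer: Price = 7.3479


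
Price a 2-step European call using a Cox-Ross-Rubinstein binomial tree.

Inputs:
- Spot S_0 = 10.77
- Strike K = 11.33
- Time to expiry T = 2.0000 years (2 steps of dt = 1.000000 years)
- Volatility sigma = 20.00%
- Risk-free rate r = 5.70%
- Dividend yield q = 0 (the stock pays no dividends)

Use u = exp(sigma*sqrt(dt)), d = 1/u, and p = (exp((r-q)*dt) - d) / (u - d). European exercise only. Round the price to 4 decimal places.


dt = T/N = 1.000000
u = exp(sigma*sqrt(dt)) = 1.221403; d = 1/u = 0.818731
p = (exp((r-q)*dt) - d) / (u - d) = 0.595832
Discount per step: exp(-r*dt) = 0.944594
Stock lattice S(k, i) with i counting down-moves:
  k=0: S(0,0) = 10.7700
  k=1: S(1,0) = 13.1545; S(1,1) = 8.8177
  k=2: S(2,0) = 16.0670; S(2,1) = 10.7700; S(2,2) = 7.2193
Terminal payoffs V(N, i) = max(S_T - K, 0):
  V(2,0) = 4.736952; V(2,1) = 0.000000; V(2,2) = 0.000000
Backward induction: V(k, i) = exp(-r*dt) * [p * V(k+1, i) + (1-p) * V(k+1, i+1)].
  V(1,0) = exp(-r*dt) * [p*4.736952 + (1-p)*0.000000] = 2.666050
  V(1,1) = exp(-r*dt) * [p*0.000000 + (1-p)*0.000000] = 0.000000
  V(0,0) = exp(-r*dt) * [p*2.666050 + (1-p)*0.000000] = 1.500506

Answer: Price = V(0,0) = 1.5005


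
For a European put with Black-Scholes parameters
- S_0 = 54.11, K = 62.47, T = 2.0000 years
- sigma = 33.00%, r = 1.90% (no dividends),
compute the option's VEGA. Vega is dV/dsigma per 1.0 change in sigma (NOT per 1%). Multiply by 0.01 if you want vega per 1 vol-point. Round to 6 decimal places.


d1 = 0.0069265826; d2 = -0.4597638929
phi(d1) = 0.3989327104; exp(-qT) = 1.0000000000; exp(-rT) = 0.9627129409
Vega = S * exp(-qT) * phi(d1) * sqrt(T) = 54.1100 * 1.0000000000 * 0.3989327104 * 1.4142135624 = 30.527566

Answer: Vega = 30.527566


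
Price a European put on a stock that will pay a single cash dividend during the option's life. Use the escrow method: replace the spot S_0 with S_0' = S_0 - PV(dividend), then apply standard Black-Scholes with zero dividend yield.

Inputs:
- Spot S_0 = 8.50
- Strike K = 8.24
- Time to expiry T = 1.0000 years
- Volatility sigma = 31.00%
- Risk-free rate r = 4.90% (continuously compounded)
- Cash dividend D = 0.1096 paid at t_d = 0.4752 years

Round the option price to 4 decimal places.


PV(D) = D * exp(-r * t_d) = 0.1096 * 0.97698420 = 0.10707747
S_0' = S_0 - PV(D) = 8.5000 - 0.10707747 = 8.39292253
d1 = (ln(S_0'/K) + (r + sigma^2/2)*T) / (sigma*sqrt(T)) = 0.37238210
d2 = d1 - sigma*sqrt(T) = 0.06238210
exp(-rT) = 0.95218113
N(-d1) = 0.35480419; N(-d2) = 0.47512927
P = K * exp(-rT) * N(-d2) - S_0' * N(-d1) = 8.2400 * 0.95218113 * 0.47512927 - 8.39292253 * 0.35480419 = 0.7500

Answer: Price = 0.7500


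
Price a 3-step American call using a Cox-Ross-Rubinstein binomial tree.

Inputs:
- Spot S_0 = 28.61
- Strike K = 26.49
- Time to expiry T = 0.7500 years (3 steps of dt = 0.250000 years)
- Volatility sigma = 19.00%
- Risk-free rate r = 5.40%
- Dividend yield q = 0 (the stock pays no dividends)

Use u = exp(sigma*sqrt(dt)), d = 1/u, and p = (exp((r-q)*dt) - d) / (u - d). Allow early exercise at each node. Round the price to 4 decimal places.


dt = T/N = 0.250000
u = exp(sigma*sqrt(dt)) = 1.099659; d = 1/u = 0.909373
p = (exp((r-q)*dt) - d) / (u - d) = 0.547695
Discount per step: exp(-r*dt) = 0.986591
Stock lattice S(k, i) with i counting down-moves:
  k=0: S(0,0) = 28.6100
  k=1: S(1,0) = 31.4612; S(1,1) = 26.0172
  k=2: S(2,0) = 34.5966; S(2,1) = 28.6100; S(2,2) = 23.6593
  k=3: S(3,0) = 38.0445; S(3,1) = 31.4612; S(3,2) = 26.0172; S(3,3) = 21.5151
Terminal payoffs V(N, i) = max(S_T - K, 0):
  V(3,0) = 11.554492; V(3,1) = 4.971240; V(3,2) = 0.000000; V(3,3) = 0.000000
Backward induction: V(k, i) = exp(-r*dt) * [p * V(k+1, i) + (1-p) * V(k+1, i+1)]; then take max(V_cont, immediate exercise) for American.
  V(2,0) = exp(-r*dt) * [p*11.554492 + (1-p)*4.971240] = 8.461843; exercise = 8.106631; V(2,0) = max -> 8.461843
  V(2,1) = exp(-r*dt) * [p*4.971240 + (1-p)*0.000000] = 2.686212; exercise = 2.120000; V(2,1) = max -> 2.686212
  V(2,2) = exp(-r*dt) * [p*0.000000 + (1-p)*0.000000] = 0.000000; exercise = 0.000000; V(2,2) = max -> 0.000000
  V(1,0) = exp(-r*dt) * [p*8.461843 + (1-p)*2.686212] = 5.771057; exercise = 4.971240; V(1,0) = max -> 5.771057
  V(1,1) = exp(-r*dt) * [p*2.686212 + (1-p)*0.000000] = 1.451496; exercise = 0.000000; V(1,1) = max -> 1.451496
  V(0,0) = exp(-r*dt) * [p*5.771057 + (1-p)*1.451496] = 3.766110; exercise = 2.120000; V(0,0) = max -> 3.766110

Answer: Price = V(0,0) = 3.7661


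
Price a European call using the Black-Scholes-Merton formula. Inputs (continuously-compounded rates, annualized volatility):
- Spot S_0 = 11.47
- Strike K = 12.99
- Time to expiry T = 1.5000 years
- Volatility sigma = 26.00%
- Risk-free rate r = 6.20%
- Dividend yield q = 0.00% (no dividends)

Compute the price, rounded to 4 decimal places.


Answer: Price = 1.2981

Derivation:
d1 = (ln(S/K) + (r - q + 0.5*sigma^2) * T) / (sigma * sqrt(T)) = 0.06046817
d2 = d1 - sigma * sqrt(T) = -0.25796550
exp(-rT) = 0.91119350; exp(-qT) = 1.00000000
C = S_0 * exp(-qT) * N(d1) - K * exp(-rT) * N(d2)
N(d1) = 0.52410862; N(d2) = 0.39821677
C = 11.4700 * 1.00000000 * 0.52410862 - 12.9900 * 0.91119350 * 0.39821677 = 1.2981


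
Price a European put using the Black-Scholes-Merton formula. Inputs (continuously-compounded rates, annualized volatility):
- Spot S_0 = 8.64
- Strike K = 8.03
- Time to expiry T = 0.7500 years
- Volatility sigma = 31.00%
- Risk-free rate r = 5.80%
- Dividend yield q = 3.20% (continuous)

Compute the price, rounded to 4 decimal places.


Answer: Price = 0.5379

Derivation:
d1 = (ln(S/K) + (r - q + 0.5*sigma^2) * T) / (sigma * sqrt(T)) = 0.47959390
d2 = d1 - sigma * sqrt(T) = 0.21112602
exp(-rT) = 0.95743255; exp(-qT) = 0.97628571
P = K * exp(-rT) * N(-d2) - S_0 * exp(-qT) * N(-d1)
N(-d1) = 0.31575809; N(-d2) = 0.41639447
P = 8.0300 * 0.95743255 * 0.41639447 - 8.6400 * 0.97628571 * 0.31575809 = 0.5379


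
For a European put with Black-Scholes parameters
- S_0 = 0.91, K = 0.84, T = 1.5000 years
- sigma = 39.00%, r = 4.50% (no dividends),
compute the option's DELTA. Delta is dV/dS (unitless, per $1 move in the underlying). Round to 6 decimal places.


d1 = 0.5477178560; d2 = 0.0700673561
phi(d1) = 0.3433736871; exp(-qT) = 1.0000000000; exp(-rT) = 0.9347277206
N(-d1) = 0.2919428248
Delta = -exp(-qT) * N(-d1) = -1.0000000000 * 0.2919428248 = -0.291943

Answer: Delta = -0.291943


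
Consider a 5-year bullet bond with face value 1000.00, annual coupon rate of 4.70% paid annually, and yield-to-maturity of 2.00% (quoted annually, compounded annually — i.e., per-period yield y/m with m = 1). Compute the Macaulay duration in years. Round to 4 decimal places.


Answer: Macaulay duration = 4.5992 years

Derivation:
Coupon per period c = face * coupon_rate / m = 47.000000
Periods per year m = 1; per-period yield y/m = 0.020000
Number of cashflows N = 5
Cashflows (t years, CF_t, discount factor 1/(1+y/m)^(m*t), PV):
  t = 1.0000: CF_t = 47.000000, DF = 0.980392, PV = 46.078431
  t = 2.0000: CF_t = 47.000000, DF = 0.961169, PV = 45.174933
  t = 3.0000: CF_t = 47.000000, DF = 0.942322, PV = 44.289150
  t = 4.0000: CF_t = 47.000000, DF = 0.923845, PV = 43.420735
  t = 5.0000: CF_t = 1047.000000, DF = 0.905731, PV = 948.300158
Price P = sum_t PV_t = 1127.263407
Macaulay numerator sum_t t * PV_t:
  t * PV_t at t = 1.0000: 46.078431
  t * PV_t at t = 2.0000: 90.349865
  t * PV_t at t = 3.0000: 132.867449
  t * PV_t at t = 4.0000: 173.682940
  t * PV_t at t = 5.0000: 4741.500789
Macaulay duration D = (sum_t t * PV_t) / P = 5184.479476 / 1127.263407 = 4.599173


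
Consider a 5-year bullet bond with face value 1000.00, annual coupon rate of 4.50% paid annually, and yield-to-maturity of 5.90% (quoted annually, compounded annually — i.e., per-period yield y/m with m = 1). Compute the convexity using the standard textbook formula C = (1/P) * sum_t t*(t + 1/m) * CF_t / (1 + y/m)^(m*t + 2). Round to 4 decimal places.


Coupon per period c = face * coupon_rate / m = 45.000000
Periods per year m = 1; per-period yield y/m = 0.059000
Number of cashflows N = 5
Cashflows (t years, CF_t, discount factor 1/(1+y/m)^(m*t), PV):
  t = 1.0000: CF_t = 45.000000, DF = 0.944287, PV = 42.492918
  t = 2.0000: CF_t = 45.000000, DF = 0.891678, PV = 40.125513
  t = 3.0000: CF_t = 45.000000, DF = 0.842000, PV = 37.890002
  t = 4.0000: CF_t = 45.000000, DF = 0.795090, PV = 35.779039
  t = 5.0000: CF_t = 1045.000000, DF = 0.750793, PV = 784.578657
Price P = sum_t PV_t = 940.866129
Convexity numerator sum_t t*(t + 1/m) * CF_t / (1+y/m)^(m*t + 2):
  t = 1.0000: term = 75.780005
  t = 2.0000: term = 214.674235
  t = 3.0000: term = 405.428206
  t = 4.0000: term = 638.067683
  t = 5.0000: term = 20987.747199
Convexity = (1/P) * sum = 22321.697328 / 940.866129 = 23.724626

Answer: Convexity = 23.7246


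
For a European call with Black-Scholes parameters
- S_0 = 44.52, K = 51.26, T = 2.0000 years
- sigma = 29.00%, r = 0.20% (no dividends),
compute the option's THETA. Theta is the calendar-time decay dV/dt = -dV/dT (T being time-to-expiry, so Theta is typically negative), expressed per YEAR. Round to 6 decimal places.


Answer: Theta = -1.836080

Derivation:
d1 = -0.1289182320; d2 = -0.5390401651
phi(d1) = 0.3956408244; exp(-qT) = 1.0000000000; exp(-rT) = 0.9960079893
Theta = -S*exp(-qT)*phi(d1)*sigma/(2*sqrt(T)) - r*K*exp(-rT)*N(d2) + q*S*exp(-qT)*N(d1)
N(d1) = 0.4487111750; N(d2) = 0.2949295703; sqrt(T) = 1.4142135624
Term 1 = -44.5200 * 1.0000000000 * 0.3956408244 * 0.2900 / (2 * 1.4142135624) = -1.8059647042
Term 2 = -0.0020 * 51.2600 * 0.9960079893 * 0.2949295703 = -0.0301154764
Term 3 = 0 (no dividend yield, q = 0)
Theta = -1.8059647042 + (-0.0301154764) + (0.0000000000) = -1.836080


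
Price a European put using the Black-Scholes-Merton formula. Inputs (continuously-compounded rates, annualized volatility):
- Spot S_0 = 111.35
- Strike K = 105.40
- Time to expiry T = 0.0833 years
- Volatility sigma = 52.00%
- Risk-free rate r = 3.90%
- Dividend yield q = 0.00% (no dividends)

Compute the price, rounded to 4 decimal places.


d1 = (ln(S/K) + (r - q + 0.5*sigma^2) * T) / (sigma * sqrt(T)) = 0.46259418
d2 = d1 - sigma * sqrt(T) = 0.31251313
exp(-rT) = 0.99675657; exp(-qT) = 1.00000000
P = K * exp(-rT) * N(-d2) - S_0 * exp(-qT) * N(-d1)
N(-d1) = 0.32182764; N(-d2) = 0.37732529
P = 105.4000 * 0.99675657 * 0.37732529 - 111.3500 * 1.00000000 * 0.32182764 = 3.8056

Answer: Price = 3.8056


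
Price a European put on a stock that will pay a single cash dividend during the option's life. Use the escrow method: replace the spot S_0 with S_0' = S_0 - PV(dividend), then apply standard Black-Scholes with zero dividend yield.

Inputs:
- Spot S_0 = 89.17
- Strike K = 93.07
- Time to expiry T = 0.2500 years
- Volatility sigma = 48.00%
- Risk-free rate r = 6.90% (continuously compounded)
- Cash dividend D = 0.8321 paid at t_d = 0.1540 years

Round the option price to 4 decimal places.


PV(D) = D * exp(-r * t_d) = 0.8321 * 0.98943026 = 0.82330492
S_0' = S_0 - PV(D) = 89.1700 - 0.82330492 = 88.34669508
d1 = (ln(S_0'/K) + (r + sigma^2/2)*T) / (sigma*sqrt(T)) = -0.02513795
d2 = d1 - sigma*sqrt(T) = -0.26513795
exp(-rT) = 0.98289793
N(-d1) = 0.51002753; N(-d2) = 0.60454840
P = K * exp(-rT) * N(-d2) - S_0' * N(-d1) = 93.0700 * 0.98289793 * 0.60454840 - 88.34669508 * 0.51002753 = 10.2438

Answer: Price = 10.2438


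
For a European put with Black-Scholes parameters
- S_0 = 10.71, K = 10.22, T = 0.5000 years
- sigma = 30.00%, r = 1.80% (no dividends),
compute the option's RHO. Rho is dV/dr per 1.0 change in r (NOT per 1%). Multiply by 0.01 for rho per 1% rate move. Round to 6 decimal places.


Answer: Rho = -2.215965

Derivation:
d1 = 0.3692572879; d2 = 0.1571252535
phi(d1) = 0.3726506082; exp(-qT) = 1.0000000000; exp(-rT) = 0.9910403788
N(-d2) = 0.4375730677
Rho = -K*T*exp(-rT)*N(-d2) = -10.2200 * 0.5000 * 0.9910403788 * 0.4375730677 = -2.215965


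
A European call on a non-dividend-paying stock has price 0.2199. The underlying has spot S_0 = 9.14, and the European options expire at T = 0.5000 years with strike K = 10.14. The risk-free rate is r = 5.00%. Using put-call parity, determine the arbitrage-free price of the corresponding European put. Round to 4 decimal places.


Answer: Put price = 0.9695

Derivation:
Put-call parity: C - P = S_0 * exp(-qT) - K * exp(-rT).
S_0 * exp(-qT) = 9.1400 * 1.00000000 = 9.14000000
K * exp(-rT) = 10.1400 * 0.97530991 = 9.88964251
P = C - S*exp(-qT) + K*exp(-rT)
P = 0.2199 - 9.14000000 + 9.88964251 = 0.9695


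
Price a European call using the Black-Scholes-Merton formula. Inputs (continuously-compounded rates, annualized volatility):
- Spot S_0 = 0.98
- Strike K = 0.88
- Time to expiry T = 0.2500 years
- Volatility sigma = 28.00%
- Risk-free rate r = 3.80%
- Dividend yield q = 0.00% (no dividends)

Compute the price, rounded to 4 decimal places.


d1 = (ln(S/K) + (r - q + 0.5*sigma^2) * T) / (sigma * sqrt(T)) = 0.90664760
d2 = d1 - sigma * sqrt(T) = 0.76664760
exp(-rT) = 0.99054498; exp(-qT) = 1.00000000
C = S_0 * exp(-qT) * N(d1) - K * exp(-rT) * N(d2)
N(d1) = 0.81770341; N(d2) = 0.77835447
C = 0.9800 * 1.00000000 * 0.81770341 - 0.8800 * 0.99054498 * 0.77835447 = 0.1229

Answer: Price = 0.1229


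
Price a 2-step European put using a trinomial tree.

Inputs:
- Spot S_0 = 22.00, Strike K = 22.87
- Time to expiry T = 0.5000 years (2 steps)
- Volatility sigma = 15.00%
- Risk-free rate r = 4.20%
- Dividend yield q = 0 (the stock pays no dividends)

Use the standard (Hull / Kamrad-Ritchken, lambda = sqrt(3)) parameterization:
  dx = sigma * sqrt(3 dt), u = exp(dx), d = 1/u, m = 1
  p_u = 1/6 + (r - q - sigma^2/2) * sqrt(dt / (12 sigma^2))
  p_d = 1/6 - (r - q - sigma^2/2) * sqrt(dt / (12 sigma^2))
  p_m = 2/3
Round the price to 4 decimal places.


Answer: Price = V(0,0) = 1.1685

Derivation:
dt = T/N = 0.250000; dx = sigma*sqrt(3*dt) = 0.129904
u = exp(dx) = 1.138719; d = 1/u = 0.878180
p_u = 0.196256, p_m = 0.666667, p_d = 0.137077
Discount per step: exp(-r*dt) = 0.989555
Stock lattice S(k, j) with j the centered position index:
  k=0: S(0,+0) = 22.0000
  k=1: S(1,-1) = 19.3200; S(1,+0) = 22.0000; S(1,+1) = 25.0518
  k=2: S(2,-2) = 16.9664; S(2,-1) = 19.3200; S(2,+0) = 22.0000; S(2,+1) = 25.0518; S(2,+2) = 28.5270
Terminal payoffs V(N, j) = max(K - S_T, 0):
  V(2,-2) = 5.903601; V(2,-1) = 3.550042; V(2,+0) = 0.870000; V(2,+1) = 0.000000; V(2,+2) = 0.000000
Backward induction: V(k, j) = exp(-r*dt) * [p_u * V(k+1, j+1) + p_m * V(k+1, j) + p_d * V(k+1, j-1)]
  V(1,-1) = exp(-r*dt) * [p_u*0.870000 + p_m*3.550042 + p_d*5.903601] = 3.311732
  V(1,+0) = exp(-r*dt) * [p_u*0.000000 + p_m*0.870000 + p_d*3.550042] = 1.055490
  V(1,+1) = exp(-r*dt) * [p_u*0.000000 + p_m*0.000000 + p_d*0.870000] = 0.118012
  V(0,+0) = exp(-r*dt) * [p_u*0.118012 + p_m*1.055490 + p_d*3.311732] = 1.168451


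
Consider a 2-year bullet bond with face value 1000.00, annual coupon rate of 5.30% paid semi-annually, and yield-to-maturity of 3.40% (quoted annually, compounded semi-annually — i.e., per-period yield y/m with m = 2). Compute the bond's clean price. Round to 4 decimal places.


Answer: Price = 1036.4383

Derivation:
Coupon per period c = face * coupon_rate / m = 26.500000
Periods per year m = 2; per-period yield y/m = 0.017000
Number of cashflows N = 4
Cashflows (t years, CF_t, discount factor 1/(1+y/m)^(m*t), PV):
  t = 0.5000: CF_t = 26.500000, DF = 0.983284, PV = 26.057030
  t = 1.0000: CF_t = 26.500000, DF = 0.966848, PV = 25.621466
  t = 1.5000: CF_t = 26.500000, DF = 0.950686, PV = 25.193181
  t = 2.0000: CF_t = 1026.500000, DF = 0.934795, PV = 959.566642
Price P = sum_t PV_t = 1036.438320


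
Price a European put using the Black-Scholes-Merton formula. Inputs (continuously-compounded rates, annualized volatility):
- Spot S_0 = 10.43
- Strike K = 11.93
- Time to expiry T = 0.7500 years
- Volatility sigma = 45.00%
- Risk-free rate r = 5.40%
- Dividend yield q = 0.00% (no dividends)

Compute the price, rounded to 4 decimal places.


Answer: Price = 2.2521

Derivation:
d1 = (ln(S/K) + (r - q + 0.5*sigma^2) * T) / (sigma * sqrt(T)) = -0.04601473
d2 = d1 - sigma * sqrt(T) = -0.43572616
exp(-rT) = 0.96030916; exp(-qT) = 1.00000000
P = K * exp(-rT) * N(-d2) - S_0 * exp(-qT) * N(-d1)
N(-d1) = 0.51835075; N(-d2) = 0.66848229
P = 11.9300 * 0.96030916 * 0.66848229 - 10.4300 * 1.00000000 * 0.51835075 = 2.2521


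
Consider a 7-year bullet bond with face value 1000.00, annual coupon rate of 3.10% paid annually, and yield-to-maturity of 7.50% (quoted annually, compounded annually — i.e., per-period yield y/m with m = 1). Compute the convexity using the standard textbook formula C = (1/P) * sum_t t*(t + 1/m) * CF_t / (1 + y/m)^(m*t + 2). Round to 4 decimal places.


Coupon per period c = face * coupon_rate / m = 31.000000
Periods per year m = 1; per-period yield y/m = 0.075000
Number of cashflows N = 7
Cashflows (t years, CF_t, discount factor 1/(1+y/m)^(m*t), PV):
  t = 1.0000: CF_t = 31.000000, DF = 0.930233, PV = 28.837209
  t = 2.0000: CF_t = 31.000000, DF = 0.865333, PV = 26.825311
  t = 3.0000: CF_t = 31.000000, DF = 0.804961, PV = 24.953778
  t = 4.0000: CF_t = 31.000000, DF = 0.748801, PV = 23.212816
  t = 5.0000: CF_t = 31.000000, DF = 0.696559, PV = 21.593318
  t = 6.0000: CF_t = 31.000000, DF = 0.647962, PV = 20.086807
  t = 7.0000: CF_t = 1031.000000, DF = 0.602755, PV = 621.440303
Price P = sum_t PV_t = 766.949542
Convexity numerator sum_t t*(t + 1/m) * CF_t / (1+y/m)^(m*t + 2):
  t = 1.0000: term = 49.907555
  t = 2.0000: term = 139.276899
  t = 3.0000: term = 259.119811
  t = 4.0000: term = 401.736141
  t = 5.0000: term = 560.562058
  t = 6.0000: term = 730.034308
  t = 7.0000: term = 30114.143393
Convexity = (1/P) * sum = 32254.780165 / 766.949542 = 42.055935

Answer: Convexity = 42.0559


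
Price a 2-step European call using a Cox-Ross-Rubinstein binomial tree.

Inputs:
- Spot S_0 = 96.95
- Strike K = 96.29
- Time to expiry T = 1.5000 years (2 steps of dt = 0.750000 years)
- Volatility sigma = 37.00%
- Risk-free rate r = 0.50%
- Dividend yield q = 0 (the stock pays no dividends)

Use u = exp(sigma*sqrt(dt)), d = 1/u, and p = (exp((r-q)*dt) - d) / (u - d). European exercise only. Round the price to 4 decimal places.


Answer: Price = V(0,0) = 16.1475

Derivation:
dt = T/N = 0.750000
u = exp(sigma*sqrt(dt)) = 1.377719; d = 1/u = 0.725837
p = (exp((r-q)*dt) - d) / (u - d) = 0.426334
Discount per step: exp(-r*dt) = 0.996257
Stock lattice S(k, i) with i counting down-moves:
  k=0: S(0,0) = 96.9500
  k=1: S(1,0) = 133.5699; S(1,1) = 70.3699
  k=2: S(2,0) = 184.0218; S(2,1) = 96.9500; S(2,2) = 51.0771
Terminal payoffs V(N, i) = max(S_T - K, 0):
  V(2,0) = 87.731791; V(2,1) = 0.660000; V(2,2) = 0.000000
Backward induction: V(k, i) = exp(-r*dt) * [p * V(k+1, i) + (1-p) * V(k+1, i+1)].
  V(1,0) = exp(-r*dt) * [p*87.731791 + (1-p)*0.660000] = 37.640291
  V(1,1) = exp(-r*dt) * [p*0.660000 + (1-p)*0.000000] = 0.280328
  V(0,0) = exp(-r*dt) * [p*37.640291 + (1-p)*0.280328] = 16.147501


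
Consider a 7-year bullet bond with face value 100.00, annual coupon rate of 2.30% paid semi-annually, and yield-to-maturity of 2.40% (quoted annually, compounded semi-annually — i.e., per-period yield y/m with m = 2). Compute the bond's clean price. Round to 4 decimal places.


Coupon per period c = face * coupon_rate / m = 1.150000
Periods per year m = 2; per-period yield y/m = 0.012000
Number of cashflows N = 14
Cashflows (t years, CF_t, discount factor 1/(1+y/m)^(m*t), PV):
  t = 0.5000: CF_t = 1.150000, DF = 0.988142, PV = 1.136364
  t = 1.0000: CF_t = 1.150000, DF = 0.976425, PV = 1.122889
  t = 1.5000: CF_t = 1.150000, DF = 0.964847, PV = 1.109574
  t = 2.0000: CF_t = 1.150000, DF = 0.953406, PV = 1.096417
  t = 2.5000: CF_t = 1.150000, DF = 0.942101, PV = 1.083416
  t = 3.0000: CF_t = 1.150000, DF = 0.930930, PV = 1.070569
  t = 3.5000: CF_t = 1.150000, DF = 0.919891, PV = 1.057875
  t = 4.0000: CF_t = 1.150000, DF = 0.908983, PV = 1.045331
  t = 4.5000: CF_t = 1.150000, DF = 0.898205, PV = 1.032936
  t = 5.0000: CF_t = 1.150000, DF = 0.887554, PV = 1.020687
  t = 5.5000: CF_t = 1.150000, DF = 0.877030, PV = 1.008584
  t = 6.0000: CF_t = 1.150000, DF = 0.866630, PV = 0.996625
  t = 6.5000: CF_t = 1.150000, DF = 0.856354, PV = 0.984807
  t = 7.0000: CF_t = 101.150000, DF = 0.846200, PV = 85.593091
Price P = sum_t PV_t = 99.359165

Answer: Price = 99.3592
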